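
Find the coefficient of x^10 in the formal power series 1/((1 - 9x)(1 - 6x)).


By partial fractions or Cauchy convolution:
The coefficient equals sum_{k=0}^{10} 9^k * 6^(10-k).
= 10339420851

10339420851


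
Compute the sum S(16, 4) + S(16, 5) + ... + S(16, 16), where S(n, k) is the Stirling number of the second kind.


By definition, S(n, k) counts partitions of an n-set into exactly k nonempty blocks.
Computing row n = 16 for k = 4..16:
S(16, k): 171798901, 1096190550, 2734926558, 3281882604, 2141764053, 820784250, 193754990, 28936908, 2757118, 165620, 6020, 120, 1
Sum = 10472967693.

10472967693


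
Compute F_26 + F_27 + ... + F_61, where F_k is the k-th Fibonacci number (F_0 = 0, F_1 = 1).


Use the identity sum_{k=0}^{N} F_k = F_{N+2} - 1 (which follows from F_{k+2} - F_{k+1} = F_k). Then
sum_{k=26}^{61} F_k = (F_{63} - 1) - (F_{27} - 1) = F_{63} - F_{27}.
Computing: F_{63} = 6557470319842, F_{27} = 196418, so
Sum = 6557470319842 - 196418 = 6557470123424.

6557470123424


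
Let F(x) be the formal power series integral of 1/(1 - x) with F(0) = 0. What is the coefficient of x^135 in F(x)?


1/(1 - x) = sum_{k>=0} x^k. Integrating termwise and using F(0) = 0 gives
F(x) = sum_{k>=0} x^(k+1) / (k+1) = sum_{m>=1} x^m / m = -ln(1 - x).
So the coefficient of x^135 is 1/135 = 1/135.

1/135


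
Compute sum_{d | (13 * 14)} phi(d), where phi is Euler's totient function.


First, 13 * 14 = 182. One classical identity is sum_{d | n} phi(d) = n (each k in [1, n] has a unique gcd with n, and among the k's with gcd(k, n) = n/d there are phi(d) of them). So the sum equals 182. We also verify directly:
Divisors of 182: 1, 2, 7, 13, 14, 26, 91, 182.
phi values: 1, 1, 6, 12, 6, 12, 72, 72.
Sum = 182.

182


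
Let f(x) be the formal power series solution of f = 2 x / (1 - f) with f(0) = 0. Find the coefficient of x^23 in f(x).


Apply Lagrange inversion: f = 2 x * phi(f) with phi(t) = 1/(1 - t), so
[x^n] f = 2^n * (1/n) [t^(n-1)] phi(t)^n = 2^n * (1/n) [t^(n-1)] (1 - t)^(-n) = 2^n * (1/n) C(2n - 2, n - 1) = 2^n * C_{n-1}.
For n = 23: C_22 = C(44, 22) / 23 = 2104098963720/23 = 91482563640.
With the 2^23 = 8388608 factor, the coefficient is 8388608 * 91482563640 = 767411365211013120.

767411365211013120


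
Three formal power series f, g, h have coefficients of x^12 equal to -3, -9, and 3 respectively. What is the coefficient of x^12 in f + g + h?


Series addition is componentwise:
-3 + -9 + 3
= -9

-9


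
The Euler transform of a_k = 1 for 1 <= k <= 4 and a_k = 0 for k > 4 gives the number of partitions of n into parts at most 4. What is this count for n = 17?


Partitions of 17 into parts at most 4:
Using generating function (1-x)^(-1)(1-x^2)^(-1)...(1-x^4)^(-1),
the coefficient of x^17 = 72

72


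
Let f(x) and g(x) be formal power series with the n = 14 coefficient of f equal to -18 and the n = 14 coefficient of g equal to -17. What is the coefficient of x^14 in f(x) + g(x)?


Addition of formal power series is termwise.
The coefficient of x^14 in f + g = -18 + -17
= -35

-35


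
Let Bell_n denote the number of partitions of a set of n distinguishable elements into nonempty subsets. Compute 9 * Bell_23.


Bell_23 can be computed from the Bell triangle or from Dobinski's identity Bell_n = (1/e) * sum_{k>=0} k^n / k!.
Computing Bell_23 = 44152005855084346.
Then 9 * 44152005855084346 = 397368052695759114.

397368052695759114


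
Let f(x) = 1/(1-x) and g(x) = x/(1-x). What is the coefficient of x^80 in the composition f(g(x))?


First simplify the composition: f(g(x)) = 1/(1 - x/(1-x)) = (1-x)/((1-x) - x) = (1-x)/(1-2x).
Now extract the coefficient. Write (1-x)/(1-2x) = 1/(1-2x) - x/(1-2x).
The coefficient of x^n in 1/(1-2x) is 2^n, and in x/(1-2x) is 2^(n-1) (for n >= 1).
So the coefficient of x^80 is 2^80 - 2^79 = 1208925819614629174706176 - 604462909807314587353088 = 604462909807314587353088.

604462909807314587353088


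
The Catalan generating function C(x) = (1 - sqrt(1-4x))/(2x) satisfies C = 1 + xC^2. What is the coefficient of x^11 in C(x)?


Substituting x -> x scales the n-th coefficient by 1, so [x^11] C(x) = C_11.
C_11 = C(2*11, 11)/(12) = 705432/12 = 58786.
= 58786.

58786


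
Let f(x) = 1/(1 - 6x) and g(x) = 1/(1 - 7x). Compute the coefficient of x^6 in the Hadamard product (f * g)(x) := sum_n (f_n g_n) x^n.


f has coefficients f_k = 6^k and g has coefficients g_k = 7^k, so the Hadamard product has coefficient (f*g)_k = 6^k * 7^k = 42^k.
For k = 6: 42^6 = 5489031744.

5489031744


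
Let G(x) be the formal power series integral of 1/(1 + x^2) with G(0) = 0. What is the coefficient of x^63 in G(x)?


1/(1 + x^2) = sum_{j>=0} (-1)^j x^(2j). Integrating termwise with G(0) = 0:
G(x) = sum_{j>=0} (-1)^j x^(2j+1) / (2j+1) = arctan(x).
Only odd powers are nonzero. For x^63 write 63 = 2*31 + 1, giving
(-1)^31 / 63 = -1/63 = -1/63.

-1/63


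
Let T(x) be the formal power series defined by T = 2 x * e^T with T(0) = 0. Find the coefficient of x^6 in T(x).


Apply the Lagrange inversion formula: if T = 2 x * phi(T) with phi(t) = e^t, then
[x^n] T = 2^n * (1/n) [t^(n-1)] phi(t)^n = 2^n * (1/n) [t^(n-1)] e^(n t) = 2^n * (1/n) * n^(n-1) / (n-1)! = 2^n * n^(n-1) / n!.
When c = 1 this is the Cayley count of rooted labeled trees on n vertices, divided by n!.
For n = 6: 2^6 * 6^5 / 6! = 64 * 7776/720 = 3456/5.

3456/5


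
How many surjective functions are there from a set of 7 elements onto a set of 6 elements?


By inclusion-exclusion on which target elements are missed, the number of surjections from an n-set onto a k-set is
surj(n, k) = sum_{j=0}^{k} (-1)^j C(k, j) (k - j)^n.
Equivalently surj(n, k) = k! * S(n, k), where S(n, k) is the Stirling number of the second kind.
For n = 7, k = 6:
S(7, 6) = 21, so
surj = 6! * 21 = 720 * 21 = 15120.

15120


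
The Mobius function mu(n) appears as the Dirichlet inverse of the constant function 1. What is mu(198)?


198 has a squared prime factor, so mu(198) = 0.
Factorization reveals a repeated prime.

0


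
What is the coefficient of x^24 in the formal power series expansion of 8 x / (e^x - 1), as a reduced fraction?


The exponential generating function for Bernoulli numbers is
x / (e^x - 1) = sum_{k>=0} B_k x^k / k!.
So the coefficient of x^24 in 8 x / (e^x - 1) is 8 B_24 / 24!.
Computing: B_24 = -236364091/2730, 24! = 620448401733239439360000, giving
8 * -236364091/2730 / 620448401733239439360000 = -236364091/211728017091467958681600000.

-236364091/211728017091467958681600000


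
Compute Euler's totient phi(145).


phi(n) counts integers in [1, n] coprime to n. Using the multiplicative formula phi(n) = n * prod_{p | n} (1 - 1/p):
145 = 5 * 29, so
phi(145) = 145 * (1 - 1/5) * (1 - 1/29) = 112.

112


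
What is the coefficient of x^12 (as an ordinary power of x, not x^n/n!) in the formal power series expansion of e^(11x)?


The exponential series is e^y = sum_{k>=0} y^k / k!. Substituting y = 11x gives
e^(11x) = sum_{k>=0} 11^k x^k / k!.
So the coefficient of x^n is a^n/n! with a = 11, n = 12:
11^12 / 12! = 3138428376721/479001600 = 285311670611/43545600

285311670611/43545600


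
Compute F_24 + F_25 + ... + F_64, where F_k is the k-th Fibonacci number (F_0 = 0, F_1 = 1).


Use the identity sum_{k=0}^{N} F_k = F_{N+2} - 1 (which follows from F_{k+2} - F_{k+1} = F_k). Then
sum_{k=24}^{64} F_k = (F_{66} - 1) - (F_{25} - 1) = F_{66} - F_{25}.
Computing: F_{66} = 27777890035288, F_{25} = 75025, so
Sum = 27777890035288 - 75025 = 27777889960263.

27777889960263


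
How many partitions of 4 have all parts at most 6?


Using the generating function (1-x)^(-1)(1-x^2)^(-1)...(1-x^6)^(-1),
the coefficient of x^4 counts these restricted partitions.
Result = 5

5


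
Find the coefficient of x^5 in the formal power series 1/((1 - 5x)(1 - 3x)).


By partial fractions or Cauchy convolution:
The coefficient equals sum_{k=0}^{5} 5^k * 3^(5-k).
= 7448

7448


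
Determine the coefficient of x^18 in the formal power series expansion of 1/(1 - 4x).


The geometric series identity gives 1/(1 - c x) = sum_{k>=0} c^k x^k, so the coefficient of x^k is c^k.
Here c = 4 and k = 18.
Computing: 4^18 = 68719476736

68719476736


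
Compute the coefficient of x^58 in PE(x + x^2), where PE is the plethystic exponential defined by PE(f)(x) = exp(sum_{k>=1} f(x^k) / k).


With f(x) = x + x^2, the exponent is sum_{k>=1} (x^k + x^(2k)) / k = -ln(1 - x) - ln(1 - x^2). Exponentiating:
PE(x + x^2) = 1 / ((1 - x)(1 - x^2)).
This is the generating function for partitions of n into parts of size 1 or 2. The number of 2's can be any j in 0..29, and the rest are 1's, so
[x^58] = floor(58/2) + 1 = 30.

30


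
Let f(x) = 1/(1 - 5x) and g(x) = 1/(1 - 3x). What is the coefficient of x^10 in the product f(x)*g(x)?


The coefficient of x^n in f*g is the Cauchy product: sum_{k=0}^{n} a^k * b^(n-k).
With a=5, b=3, n=10:
sum_{k=0}^{10} 5^k * 3^(10-k)
= 24325489

24325489


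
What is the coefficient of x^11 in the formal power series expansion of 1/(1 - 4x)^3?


The general identity 1/(1 - c x)^r = sum_{k>=0} c^k C(k + r - 1, r - 1) x^k follows by substituting y = c x into 1/(1 - y)^r = sum_{k>=0} C(k + r - 1, r - 1) y^k.
For c = 4, r = 3, k = 11:
4^11 * C(13, 2) = 4194304 * 78 = 327155712.

327155712


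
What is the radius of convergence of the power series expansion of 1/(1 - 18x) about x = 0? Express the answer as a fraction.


Expanding 1/(1 - 18x) = sum_{k>=0} 18^k x^k, the series converges when |18x| < 1, i.e., |x| < 1/18.
So the radius of convergence is 1/18 = 1/18.

1/18


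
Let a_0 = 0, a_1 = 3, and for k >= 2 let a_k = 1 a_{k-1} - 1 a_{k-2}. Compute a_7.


Iterating the recurrence forward:
a_0 = 0
a_1 = 3
a_2 = 1*3 - 1*0 = 3
a_3 = 1*3 - 1*3 = 0
a_4 = 1*0 - 1*3 = -3
a_5 = 1*-3 - 1*0 = -3
a_6 = 1*-3 - 1*-3 = 0
a_7 = 1*0 - 1*-3 = 3
So a_7 = 3.

3


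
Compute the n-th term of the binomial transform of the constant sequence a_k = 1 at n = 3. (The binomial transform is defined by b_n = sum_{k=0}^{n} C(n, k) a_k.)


With a_k = 1 for all k, b_n = sum_{k=0}^{n} C(n, k) = 2^n by the binomial theorem.
For n = 3: 2^3 = 8.

8


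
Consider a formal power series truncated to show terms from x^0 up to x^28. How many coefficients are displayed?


From x^0 to x^28 inclusive, the count is 28 - 0 + 1 = 29.

29


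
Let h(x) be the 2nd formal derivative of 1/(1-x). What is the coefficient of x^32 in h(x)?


Differentiating 2 times: d^2/dx^2 [1/(1-x)] = 2!/(1-x)^3.
The expansion 1/(1-x)^3 = sum_{k>=0} C(k+2, 2) x^k, so the coefficient of x^n in 2!/(1-x)^3 is 2! * C(n+2, 2).
For n = 32: 2 * C(34, 2) = 2 * 561 = 1122

1122


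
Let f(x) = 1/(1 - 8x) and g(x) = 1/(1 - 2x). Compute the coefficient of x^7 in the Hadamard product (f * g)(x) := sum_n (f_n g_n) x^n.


f has coefficients f_k = 8^k and g has coefficients g_k = 2^k, so the Hadamard product has coefficient (f*g)_k = 8^k * 2^k = 16^k.
For k = 7: 16^7 = 268435456.

268435456


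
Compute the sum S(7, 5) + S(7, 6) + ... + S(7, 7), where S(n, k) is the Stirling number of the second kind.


By definition, S(n, k) counts partitions of an n-set into exactly k nonempty blocks.
Computing row n = 7 for k = 5..7:
S(7, k): 140, 21, 1
Sum = 162.

162


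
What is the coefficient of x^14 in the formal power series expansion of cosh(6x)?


The Maclaurin series is cosh(t) = sum_{m>=0} t^(2m) / (2m)!, so substituting t = 6x, only even powers of x are nonzero, with coefficient of x^(2m) equal to 6^(2m) / (2m)!.
For x^14 the coefficient is 6^14/14! = 78364164096/87178291200 = 157464/175175.

157464/175175


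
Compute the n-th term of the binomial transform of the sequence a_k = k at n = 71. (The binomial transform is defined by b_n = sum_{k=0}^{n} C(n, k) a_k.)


With a_k = k, b_n = sum_{k=0}^{n} C(n, k) k. Using k * C(n, k) = n * C(n-1, k-1) gives b_n = n * sum_{k>=1} C(n-1, k-1) = n * 2^(n-1).
For n = 71: 71 * 2^70 = 71 * 1180591620717411303424 = 83822005070936202543104.

83822005070936202543104


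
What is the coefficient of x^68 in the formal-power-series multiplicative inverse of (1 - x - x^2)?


Let the inverse be f(x) = sum_{k>=0} a_k x^k. From f(x) * (1 - x - x^2) = 1 and matching coefficients:
 x^0: a_0 = 1.
 x^1: a_1 - a_0 = 0, so a_1 = 1.
 x^k (k >= 2): a_k - a_{k-1} - a_{k-2} = 0, i.e. a_k = a_{k-1} + a_{k-2}.
This is the Fibonacci-type recurrence shifted so that a_0 = a_1 = 1.
Iterating: a_0=1, a_1=1, a_2=2, a_3=3, a_4=5, a_5=8, a_6=13, a_7=21, a_8=34, a_9=55, ...
a_68 = 117669030460994.

117669030460994


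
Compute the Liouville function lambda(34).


The Liouville function is lambda(k) = (-1)^Omega(k), where Omega(k) counts the prime factors of k with multiplicity.
Factoring: 34 = 2 * 17, so Omega(34) = 2.
lambda(34) = (-1)^2 = 1.

1


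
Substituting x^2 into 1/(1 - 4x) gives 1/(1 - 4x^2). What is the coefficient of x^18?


The coefficient of x^(2m) in 1/(1 - 4x^2) is 4^m.
With n = 18 = 2*9, the coefficient is 4^9 = 262144.

262144


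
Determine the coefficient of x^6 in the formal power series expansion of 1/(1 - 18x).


The geometric series identity gives 1/(1 - c x) = sum_{k>=0} c^k x^k, so the coefficient of x^k is c^k.
Here c = 18 and k = 6.
Computing: 18^6 = 34012224

34012224


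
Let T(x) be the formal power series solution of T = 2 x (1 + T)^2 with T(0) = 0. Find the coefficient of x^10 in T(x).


Apply the Lagrange inversion formula: if T = 2 x * phi(T) with phi(t) = (1 + t)^2, then [x^n] T = 2^n * (1/n) [t^(n-1)] phi(t)^n = 2^n * (1/n) [t^(n-1)] (1 + t)^(2n) = 2^n * (1/n) C(2n, n-1).
Using the identity C(2n, n-1) = C(2n, n) * n / (n+1), the unscaled factor equals C(2n, n) / (n+1) = C_n, the n-th Catalan number.
For n = 10: C_10 = C(20, 10) / 11 = 184756/11 = 16796.
With the 2^10 = 1024 factor, the coefficient is 1024 * 16796 = 17199104.

17199104


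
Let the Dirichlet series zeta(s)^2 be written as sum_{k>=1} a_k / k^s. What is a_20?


The Dirichlet convolution of the constant function 1 with itself gives (1 * 1)(k) = sum_{d | k} 1 = d(k), the number of positive divisors of k.
Since zeta(s) = sum_{k>=1} 1/k^s, we have zeta(s)^2 = sum_{k>=1} d(k)/k^s, so a_k = d(k).
For k = 20: the divisors are 1, 2, 4, 5, 10, 20.
Count = 6.

6


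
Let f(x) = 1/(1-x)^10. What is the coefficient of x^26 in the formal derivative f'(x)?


Differentiate: d/dx [ 1/(1-x)^r ] = r / (1-x)^(r+1).
Here r = 10, so f'(x) = 10 / (1-x)^11.
The expansion of 1/(1-x)^(r+1) has coefficient of x^n equal to C(n+r, r).
So the coefficient of x^26 in f'(x) is
10 * C(36, 10) = 10 * 254186856 = 2541868560

2541868560


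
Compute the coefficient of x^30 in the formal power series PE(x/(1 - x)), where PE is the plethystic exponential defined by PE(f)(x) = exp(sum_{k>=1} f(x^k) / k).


For f(x) = x/(1 - x) we have
sum_{k>=1} f(x^k) / k = sum_{k>=1} (1/k) * x^k / (1 - x^k) = sum_{k, m >= 1} x^(k m) / k,
which after exponentiating simplifies to
PE(x/(1 - x)) = prod_{k>=1} 1 / (1 - x^k).
This is the generating function for the partition function p(n), so the coefficient of x^30 is p(30).
Computing p(30) by dynamic programming over parts 1, 2, ..., 30: p(30) = 5604.

5604


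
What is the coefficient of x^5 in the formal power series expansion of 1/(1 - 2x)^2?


The general identity 1/(1 - c x)^r = sum_{k>=0} c^k C(k + r - 1, r - 1) x^k follows by substituting y = c x into 1/(1 - y)^r = sum_{k>=0} C(k + r - 1, r - 1) y^k.
For c = 2, r = 2, k = 5:
2^5 * C(6, 1) = 32 * 6 = 192.

192


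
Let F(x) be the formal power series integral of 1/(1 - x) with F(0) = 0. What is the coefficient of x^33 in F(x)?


1/(1 - x) = sum_{k>=0} x^k. Integrating termwise and using F(0) = 0 gives
F(x) = sum_{k>=0} x^(k+1) / (k+1) = sum_{m>=1} x^m / m = -ln(1 - x).
So the coefficient of x^33 is 1/33 = 1/33.

1/33


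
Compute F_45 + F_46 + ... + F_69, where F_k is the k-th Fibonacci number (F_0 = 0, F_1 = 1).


Use the identity sum_{k=0}^{N} F_k = F_{N+2} - 1 (which follows from F_{k+2} - F_{k+1} = F_k). Then
sum_{k=45}^{69} F_k = (F_{71} - 1) - (F_{46} - 1) = F_{71} - F_{46}.
Computing: F_{71} = 308061521170129, F_{46} = 1836311903, so
Sum = 308061521170129 - 1836311903 = 308059684858226.

308059684858226


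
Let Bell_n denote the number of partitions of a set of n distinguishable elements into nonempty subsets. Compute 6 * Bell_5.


Bell_5 can be computed from the Bell triangle or from Dobinski's identity Bell_n = (1/e) * sum_{k>=0} k^n / k!.
Computing Bell_5 = 52.
Then 6 * 52 = 312.

312


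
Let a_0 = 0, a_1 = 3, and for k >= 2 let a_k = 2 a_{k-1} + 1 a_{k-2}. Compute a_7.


Iterating the recurrence forward:
a_0 = 0
a_1 = 3
a_2 = 2*3 + 1*0 = 6
a_3 = 2*6 + 1*3 = 15
a_4 = 2*15 + 1*6 = 36
a_5 = 2*36 + 1*15 = 87
a_6 = 2*87 + 1*36 = 210
a_7 = 2*210 + 1*87 = 507
So a_7 = 507.

507


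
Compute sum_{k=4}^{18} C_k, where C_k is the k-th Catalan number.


C_4 through C_18: 14, 42, 132, 429, 1430, 4862, 16796, 58786, 208012, 742900, 2674440, 9694845, 35357670, 129644790, 477638700
Sum = 14 + 42 + 132 + 429 + 1430 + 4862 + 16796 + 58786 + 208012 + 742900 + 2674440 + 9694845 + 35357670 + 129644790 + 477638700
= 656043848

656043848


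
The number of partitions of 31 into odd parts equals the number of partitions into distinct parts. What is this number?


Computing partitions of 31 into odd parts (1, 3, 5, ...):
Using the generating function prod_{k>=0} 1/(1-x^(2k+1)),
the count is 340

340


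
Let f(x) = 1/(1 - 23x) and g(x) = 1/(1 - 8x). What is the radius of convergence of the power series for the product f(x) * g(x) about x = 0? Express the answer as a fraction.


The radius of 1/(1 - 23x) is 1/23 (nearest singularity at x = 1/23), and the radius of 1/(1 - 8x) is 1/8.
The product f(x)*g(x) = 1/((1 - 23x)(1 - 8x)) has singularities at both 1/23 and 1/8, so its radius of convergence is the distance to the nearest one:
min(1/23, 1/8) = 1/23.

1/23


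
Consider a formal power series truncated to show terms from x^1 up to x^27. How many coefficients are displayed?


From x^1 to x^27 inclusive, the count is 27 - 1 + 1 = 27.

27


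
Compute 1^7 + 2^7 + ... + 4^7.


This power sum has a closed form given by Faulhaber's formula
sum_{k=1}^{m} k^p = (1 / (p + 1)) * sum_{j=0}^{p} C(p + 1, j) B_j m^(p + 1 - j),
but for small m direct computation is fastest:
1 + 128 + 2187 + 16384 = 18700.

18700


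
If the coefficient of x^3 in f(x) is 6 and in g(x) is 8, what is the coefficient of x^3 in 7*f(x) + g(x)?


Scalar multiplication scales coefficients: 7 * 6 = 42.
Then add the g coefficient: 42 + 8
= 50

50


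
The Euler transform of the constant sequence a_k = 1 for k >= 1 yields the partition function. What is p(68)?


The Euler transform converts the sequence a_k = 1 into the number of integer partitions.
Using the recurrence or dynamic programming:
p(68) = 3087735

3087735


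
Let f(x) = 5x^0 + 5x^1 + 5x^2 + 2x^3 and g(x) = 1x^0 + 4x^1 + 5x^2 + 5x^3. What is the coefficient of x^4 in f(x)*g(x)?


Cauchy product at x^4:
5*5 + 5*5 + 2*4
= 58

58


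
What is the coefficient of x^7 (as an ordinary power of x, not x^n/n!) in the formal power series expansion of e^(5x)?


The exponential series is e^y = sum_{k>=0} y^k / k!. Substituting y = 5x gives
e^(5x) = sum_{k>=0} 5^k x^k / k!.
So the coefficient of x^n is a^n/n! with a = 5, n = 7:
5^7 / 7! = 78125/5040 = 15625/1008

15625/1008


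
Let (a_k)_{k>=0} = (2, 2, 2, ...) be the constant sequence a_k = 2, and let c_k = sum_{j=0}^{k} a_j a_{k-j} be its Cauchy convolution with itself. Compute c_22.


Since a_j = 2 for all j >= 0, the convolution sum becomes
c_k = sum_{j=0}^{k} 2 * 2 = 4 * (k + 1).
Equivalently, the generating function of (a_k) is 2/(1 - x) and its square is 4/(1 - x)^2 = sum_{k>=0} 4(k + 1) x^k.
For k = 22: 4 * 23 = 92.

92


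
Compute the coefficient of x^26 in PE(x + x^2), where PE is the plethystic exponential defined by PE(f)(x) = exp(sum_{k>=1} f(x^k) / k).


With f(x) = x + x^2, the exponent is sum_{k>=1} (x^k + x^(2k)) / k = -ln(1 - x) - ln(1 - x^2). Exponentiating:
PE(x + x^2) = 1 / ((1 - x)(1 - x^2)).
This is the generating function for partitions of n into parts of size 1 or 2. The number of 2's can be any j in 0..13, and the rest are 1's, so
[x^26] = floor(26/2) + 1 = 14.

14


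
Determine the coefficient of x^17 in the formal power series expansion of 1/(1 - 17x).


The geometric series identity gives 1/(1 - c x) = sum_{k>=0} c^k x^k, so the coefficient of x^k is c^k.
Here c = 17 and k = 17.
Computing: 17^17 = 827240261886336764177

827240261886336764177


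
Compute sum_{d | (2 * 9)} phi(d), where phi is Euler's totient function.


First, 2 * 9 = 18. One classical identity is sum_{d | n} phi(d) = n (each k in [1, n] has a unique gcd with n, and among the k's with gcd(k, n) = n/d there are phi(d) of them). So the sum equals 18. We also verify directly:
Divisors of 18: 1, 2, 3, 6, 9, 18.
phi values: 1, 1, 2, 2, 6, 6.
Sum = 18.

18


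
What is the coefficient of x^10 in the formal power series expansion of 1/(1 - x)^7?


The expansion 1/(1 - x)^r = sum_{k>=0} C(k + r - 1, r - 1) x^k follows from the multiset / negative-binomial theorem (or from repeated differentiation of the geometric series).
For r = 7 and k = 10:
C(16, 6) = 20922789888000 / (720 * 3628800) = 8008.

8008


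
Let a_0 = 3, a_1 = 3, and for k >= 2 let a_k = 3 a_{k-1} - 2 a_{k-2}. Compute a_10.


Iterating the recurrence forward:
a_0 = 3
a_1 = 3
a_2 = 3*3 - 2*3 = 3
a_3 = 3*3 - 2*3 = 3
a_4 = 3*3 - 2*3 = 3
a_5 = 3*3 - 2*3 = 3
a_6 = 3*3 - 2*3 = 3
a_7 = 3*3 - 2*3 = 3
a_8 = 3*3 - 2*3 = 3
a_9 = 3*3 - 2*3 = 3
a_10 = 3*3 - 2*3 = 3
So a_10 = 3.

3


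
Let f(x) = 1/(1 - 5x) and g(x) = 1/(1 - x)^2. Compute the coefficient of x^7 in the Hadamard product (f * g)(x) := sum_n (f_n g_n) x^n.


f has coefficients f_k = 5^k. For g = 1/(1 - x)^2 the coefficient is g_k = C(k + 1, 1) = k + 1. The Hadamard coefficient is (f * g)_k = 5^k * (k + 1).
For k = 7: 5^7 * 8 = 78125 * 8 = 625000.

625000


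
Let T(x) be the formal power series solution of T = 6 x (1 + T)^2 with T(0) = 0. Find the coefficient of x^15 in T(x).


Apply the Lagrange inversion formula: if T = 6 x * phi(T) with phi(t) = (1 + t)^2, then [x^n] T = 6^n * (1/n) [t^(n-1)] phi(t)^n = 6^n * (1/n) [t^(n-1)] (1 + t)^(2n) = 6^n * (1/n) C(2n, n-1).
Using the identity C(2n, n-1) = C(2n, n) * n / (n+1), the unscaled factor equals C(2n, n) / (n+1) = C_n, the n-th Catalan number.
For n = 15: C_15 = C(30, 15) / 16 = 155117520/16 = 9694845.
With the 6^15 = 470184984576 factor, the coefficient is 470184984576 * 9694845 = 4558370546791710720.

4558370546791710720


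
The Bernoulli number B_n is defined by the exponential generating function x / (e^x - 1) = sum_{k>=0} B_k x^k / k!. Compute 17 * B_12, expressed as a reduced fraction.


Bernoulli numbers can also be computed recursively via B_0 = 1 and sum_{j=0}^{m} C(m+1, j) B_j = 0 for m >= 1. Odd-index Bernoulli numbers vanish for k >= 3.
Computing B_12 = -691/2730, so 17 * B_12 = 17 * -691/2730 = -11747/2730.

-11747/2730


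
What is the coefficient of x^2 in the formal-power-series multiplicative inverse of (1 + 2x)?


The inverse is 1/(1 + 2x). Apply the geometric identity 1/(1 - y) = sum_{k>=0} y^k with y = -2x:
1/(1 + 2x) = sum_{k>=0} (-2)^k x^k.
So the coefficient of x^2 is (-2)^2 = 4.

4


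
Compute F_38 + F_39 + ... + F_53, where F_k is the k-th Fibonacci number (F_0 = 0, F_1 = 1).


Use the identity sum_{k=0}^{N} F_k = F_{N+2} - 1 (which follows from F_{k+2} - F_{k+1} = F_k). Then
sum_{k=38}^{53} F_k = (F_{55} - 1) - (F_{39} - 1) = F_{55} - F_{39}.
Computing: F_{55} = 139583862445, F_{39} = 63245986, so
Sum = 139583862445 - 63245986 = 139520616459.

139520616459


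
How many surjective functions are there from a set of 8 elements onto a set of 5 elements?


By inclusion-exclusion on which target elements are missed, the number of surjections from an n-set onto a k-set is
surj(n, k) = sum_{j=0}^{k} (-1)^j C(k, j) (k - j)^n.
Equivalently surj(n, k) = k! * S(n, k), where S(n, k) is the Stirling number of the second kind.
For n = 8, k = 5:
S(8, 5) = 1050, so
surj = 5! * 1050 = 120 * 1050 = 126000.

126000


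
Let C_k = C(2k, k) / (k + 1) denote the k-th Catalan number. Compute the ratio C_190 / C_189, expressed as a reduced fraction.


Using C_k = (2k)! / (k! (k+1)!), the ratio C_{k+1}/C_k simplifies to
C_{k+1}/C_k = [(2k+2)! / ((k+1)! (k+2)!)] * [k! (k+1)! / (2k)!]
 = (2k+2)(2k+1) / ((k+1)(k+2)) = 2(2k+1) / (k+2).
For k = 189: 2(2*189 + 1) / (189 + 2) = 758/191 = 758/191.

758/191


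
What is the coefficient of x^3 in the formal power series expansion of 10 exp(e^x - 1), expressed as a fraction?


exp(e^x - 1) is the exponential generating function for the Bell numbers Bell_k: exp(e^x - 1) = sum_{k>=0} Bell_k x^k / k!.
So the coefficient of x^3 in 10 exp(e^x - 1) is 10 Bell_3 / 3!.
Computing: Bell_3 = 5 and 3! = 6, giving
10 * 5/6 = 25/3.

25/3


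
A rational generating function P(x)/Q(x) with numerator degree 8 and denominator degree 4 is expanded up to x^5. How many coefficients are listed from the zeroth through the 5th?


Expanding up to x^5 gives the coefficients for x^0, x^1, ..., x^5.
That is 5 + 1 = 6 coefficients in total.

6


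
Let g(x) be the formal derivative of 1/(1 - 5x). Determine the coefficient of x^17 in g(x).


Differentiate termwise: d/dx sum_{k>=0} 5^k x^k = sum_{k>=1} k 5^k x^(k-1) = sum_{j>=0} (j+1) 5^(j+1) x^j.
Equivalently, d/dx [1/(1 - 5x)] = 5/(1 - 5x)^2.
For j = 17: 18 * 5^18 = 18 * 3814697265625 = 68664550781250.

68664550781250


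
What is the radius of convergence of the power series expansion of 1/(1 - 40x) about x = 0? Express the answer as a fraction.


Expanding 1/(1 - 40x) = sum_{k>=0} 40^k x^k, the series converges when |40x| < 1, i.e., |x| < 1/40.
So the radius of convergence is 1/40 = 1/40.

1/40


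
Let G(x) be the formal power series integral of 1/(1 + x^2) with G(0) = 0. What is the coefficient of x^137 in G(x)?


1/(1 + x^2) = sum_{j>=0} (-1)^j x^(2j). Integrating termwise with G(0) = 0:
G(x) = sum_{j>=0} (-1)^j x^(2j+1) / (2j+1) = arctan(x).
Only odd powers are nonzero. For x^137 write 137 = 2*68 + 1, giving
(-1)^68 / 137 = 1/137 = 1/137.

1/137


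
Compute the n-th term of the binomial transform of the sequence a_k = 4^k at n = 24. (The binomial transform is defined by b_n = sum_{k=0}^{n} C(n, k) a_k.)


With a_k = 4^k, b_n = sum_{k=0}^{n} C(n, k) 4^k = (1 + 4)^n by the binomial theorem.
For n = 24: (1 + 4)^24 = 5^24 = 59604644775390625.

59604644775390625


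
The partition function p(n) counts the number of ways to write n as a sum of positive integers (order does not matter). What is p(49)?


Using the generating function prod_{k>=1} 1/(1-x^k), we compute p(49).
By dynamic programming over parts 1 through 49:
p(49) = 173525

173525


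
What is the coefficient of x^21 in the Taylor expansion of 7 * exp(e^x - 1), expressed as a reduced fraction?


exp(e^x - 1) = sum_{k>=0} Bell_k x^k / k!, where Bell_k is the k-th Bell number.
So the coefficient of x^21 is 7 * Bell_21 / 21!.
Computing: Bell_21 = 474869816156751 and 21! = 51090942171709440000, giving
7 * 474869816156751/51090942171709440000 = 158289938718917/2432902008176640000.

158289938718917/2432902008176640000


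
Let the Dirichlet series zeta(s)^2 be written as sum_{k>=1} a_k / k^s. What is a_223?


The Dirichlet convolution of the constant function 1 with itself gives (1 * 1)(k) = sum_{d | k} 1 = d(k), the number of positive divisors of k.
Since zeta(s) = sum_{k>=1} 1/k^s, we have zeta(s)^2 = sum_{k>=1} d(k)/k^s, so a_k = d(k).
For k = 223: the divisors are 1, 223.
Count = 2.

2


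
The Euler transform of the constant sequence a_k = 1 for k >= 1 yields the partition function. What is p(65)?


The Euler transform converts the sequence a_k = 1 into the number of integer partitions.
Using the recurrence or dynamic programming:
p(65) = 2012558

2012558


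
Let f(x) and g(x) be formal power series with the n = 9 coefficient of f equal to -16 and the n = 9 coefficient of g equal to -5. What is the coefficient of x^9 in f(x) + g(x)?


Addition of formal power series is termwise.
The coefficient of x^9 in f + g = -16 + -5
= -21

-21


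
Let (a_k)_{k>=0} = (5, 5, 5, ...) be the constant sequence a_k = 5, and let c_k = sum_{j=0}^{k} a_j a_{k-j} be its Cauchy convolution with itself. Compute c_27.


Since a_j = 5 for all j >= 0, the convolution sum becomes
c_k = sum_{j=0}^{k} 5 * 5 = 25 * (k + 1).
Equivalently, the generating function of (a_k) is 5/(1 - x) and its square is 25/(1 - x)^2 = sum_{k>=0} 25(k + 1) x^k.
For k = 27: 25 * 28 = 700.

700


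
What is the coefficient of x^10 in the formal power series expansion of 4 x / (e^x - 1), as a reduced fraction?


The exponential generating function for Bernoulli numbers is
x / (e^x - 1) = sum_{k>=0} B_k x^k / k!.
So the coefficient of x^10 in 4 x / (e^x - 1) is 4 B_10 / 10!.
Computing: B_10 = 5/66, 10! = 3628800, giving
4 * 5/66 / 3628800 = 1/11975040.

1/11975040


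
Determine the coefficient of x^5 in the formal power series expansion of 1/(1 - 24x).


The geometric series identity gives 1/(1 - c x) = sum_{k>=0} c^k x^k, so the coefficient of x^k is c^k.
Here c = 24 and k = 5.
Computing: 24^5 = 7962624

7962624


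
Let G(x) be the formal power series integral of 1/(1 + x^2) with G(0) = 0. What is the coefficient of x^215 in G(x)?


1/(1 + x^2) = sum_{j>=0} (-1)^j x^(2j). Integrating termwise with G(0) = 0:
G(x) = sum_{j>=0} (-1)^j x^(2j+1) / (2j+1) = arctan(x).
Only odd powers are nonzero. For x^215 write 215 = 2*107 + 1, giving
(-1)^107 / 215 = -1/215 = -1/215.

-1/215


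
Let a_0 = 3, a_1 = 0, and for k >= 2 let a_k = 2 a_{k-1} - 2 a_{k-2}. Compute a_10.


Iterating the recurrence forward:
a_0 = 3
a_1 = 0
a_2 = 2*0 - 2*3 = -6
a_3 = 2*-6 - 2*0 = -12
a_4 = 2*-12 - 2*-6 = -12
a_5 = 2*-12 - 2*-12 = 0
a_6 = 2*0 - 2*-12 = 24
a_7 = 2*24 - 2*0 = 48
a_8 = 2*48 - 2*24 = 48
a_9 = 2*48 - 2*48 = 0
a_10 = 2*0 - 2*48 = -96
So a_10 = -96.

-96


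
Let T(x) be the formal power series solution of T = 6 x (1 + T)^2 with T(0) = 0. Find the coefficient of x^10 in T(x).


Apply the Lagrange inversion formula: if T = 6 x * phi(T) with phi(t) = (1 + t)^2, then [x^n] T = 6^n * (1/n) [t^(n-1)] phi(t)^n = 6^n * (1/n) [t^(n-1)] (1 + t)^(2n) = 6^n * (1/n) C(2n, n-1).
Using the identity C(2n, n-1) = C(2n, n) * n / (n+1), the unscaled factor equals C(2n, n) / (n+1) = C_n, the n-th Catalan number.
For n = 10: C_10 = C(20, 10) / 11 = 184756/11 = 16796.
With the 6^10 = 60466176 factor, the coefficient is 60466176 * 16796 = 1015589892096.

1015589892096


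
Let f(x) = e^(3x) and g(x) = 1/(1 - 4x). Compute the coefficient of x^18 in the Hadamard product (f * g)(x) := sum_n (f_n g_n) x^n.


Expanding: f_k = 3^k/k! (from e^(3x)) and g_k = 4^k (from 1/(1 - 4x)). So the Hadamard coefficient (f * g)_k = 3^k 4^k / k! = (12)^k / k!.
For k = 18: 12^18/18! = 26623333280885243904/6402373705728000 = 61917364224/14889875.

61917364224/14889875


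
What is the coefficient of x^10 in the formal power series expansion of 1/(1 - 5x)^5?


The general identity 1/(1 - c x)^r = sum_{k>=0} c^k C(k + r - 1, r - 1) x^k follows by substituting y = c x into 1/(1 - y)^r = sum_{k>=0} C(k + r - 1, r - 1) y^k.
For c = 5, r = 5, k = 10:
5^10 * C(14, 4) = 9765625 * 1001 = 9775390625.

9775390625


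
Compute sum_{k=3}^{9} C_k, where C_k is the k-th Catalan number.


C_3 through C_9: 5, 14, 42, 132, 429, 1430, 4862
Sum = 5 + 14 + 42 + 132 + 429 + 1430 + 4862
= 6914

6914


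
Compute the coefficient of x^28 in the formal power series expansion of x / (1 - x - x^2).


Let f(x) = sum_{k>=0} a_k x^k. Multiplying f(x) * (1 - x - x^2) = x and matching coefficients gives a_0 = 0, a_1 = 1, and a_k = a_{k-1} + a_{k-2} for k >= 2. These are the Fibonacci numbers F_k.
Iterating from F_0 = 0, F_1 = 1:
F_0=0, F_1=1, F_2=1, F_3=2, F_4=3, F_5=5, F_6=8, F_7=13, F_8=21, F_9=34, ...
F_28 = 317811.

317811


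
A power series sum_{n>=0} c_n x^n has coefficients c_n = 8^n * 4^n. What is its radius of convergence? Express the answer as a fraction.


By the root test (Cauchy-Hadamard), the radius is R = 1 / limsup_n |c_n|^(1/n).
Here |c_n|^(1/n) = (8^n * 4^n)^(1/n) = 8 * 4 = 32 for all n.
So R = 1/32 = 1/32.

1/32


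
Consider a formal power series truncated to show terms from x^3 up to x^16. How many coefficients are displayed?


From x^3 to x^16 inclusive, the count is 16 - 3 + 1 = 14.

14


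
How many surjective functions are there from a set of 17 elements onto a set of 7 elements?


By inclusion-exclusion on which target elements are missed, the number of surjections from an n-set onto a k-set is
surj(n, k) = sum_{j=0}^{k} (-1)^j C(k, j) (k - j)^n.
Equivalently surj(n, k) = k! * S(n, k), where S(n, k) is the Stirling number of the second kind.
For n = 17, k = 7:
S(17, 7) = 25708104786, so
surj = 7! * 25708104786 = 5040 * 25708104786 = 129568848121440.

129568848121440


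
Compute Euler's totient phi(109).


phi(n) counts integers in [1, n] coprime to n. Using the multiplicative formula phi(n) = n * prod_{p | n} (1 - 1/p):
109 = 109, so
phi(109) = 109 * (1 - 1/109) = 108.

108


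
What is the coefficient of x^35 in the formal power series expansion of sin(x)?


The Maclaurin series is sin(t) = sum_{k>=0} (-1)^k t^(2k+1) / (2k+1)!, so substituting t = x, only odd powers of x are nonzero, with coefficient of x^(2k+1) equal to (-1)^k / (2k+1)!.
Write 35 = 2*17 + 1, giving the coefficient (-1)^17 / 35! = -1/10333147966386144929666651337523200000000 = -1/10333147966386144929666651337523200000000.

-1/10333147966386144929666651337523200000000


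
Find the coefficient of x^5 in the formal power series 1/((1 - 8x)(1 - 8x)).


By partial fractions or Cauchy convolution:
The coefficient equals sum_{k=0}^{5} 8^k * 8^(5-k).
= 196608

196608


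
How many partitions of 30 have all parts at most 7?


Using the generating function (1-x)^(-1)(1-x^2)^(-1)...(1-x^7)^(-1),
the coefficient of x^30 counts these restricted partitions.
Result = 1824

1824


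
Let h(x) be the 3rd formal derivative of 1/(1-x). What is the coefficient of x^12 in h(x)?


Differentiating 3 times: d^3/dx^3 [1/(1-x)] = 3!/(1-x)^4.
The expansion 1/(1-x)^4 = sum_{k>=0} C(k+3, 3) x^k, so the coefficient of x^n in 3!/(1-x)^4 is 3! * C(n+3, 3).
For n = 12: 6 * C(15, 3) = 6 * 455 = 2730

2730


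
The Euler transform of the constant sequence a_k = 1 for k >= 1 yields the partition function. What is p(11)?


The Euler transform converts the sequence a_k = 1 into the number of integer partitions.
Using the recurrence or dynamic programming:
p(11) = 56

56


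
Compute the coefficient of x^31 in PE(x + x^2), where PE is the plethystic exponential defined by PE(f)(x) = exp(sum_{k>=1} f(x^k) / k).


With f(x) = x + x^2, the exponent is sum_{k>=1} (x^k + x^(2k)) / k = -ln(1 - x) - ln(1 - x^2). Exponentiating:
PE(x + x^2) = 1 / ((1 - x)(1 - x^2)).
This is the generating function for partitions of n into parts of size 1 or 2. The number of 2's can be any j in 0..15, and the rest are 1's, so
[x^31] = floor(31/2) + 1 = 16.

16


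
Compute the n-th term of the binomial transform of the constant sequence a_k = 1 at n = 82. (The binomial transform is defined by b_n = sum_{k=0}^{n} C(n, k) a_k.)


With a_k = 1 for all k, b_n = sum_{k=0}^{n} C(n, k) = 2^n by the binomial theorem.
For n = 82: 2^82 = 4835703278458516698824704.

4835703278458516698824704


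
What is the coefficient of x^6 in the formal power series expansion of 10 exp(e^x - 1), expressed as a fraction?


exp(e^x - 1) is the exponential generating function for the Bell numbers Bell_k: exp(e^x - 1) = sum_{k>=0} Bell_k x^k / k!.
So the coefficient of x^6 in 10 exp(e^x - 1) is 10 Bell_6 / 6!.
Computing: Bell_6 = 203 and 6! = 720, giving
10 * 203/720 = 203/72.

203/72


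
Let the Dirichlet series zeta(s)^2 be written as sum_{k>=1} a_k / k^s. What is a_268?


The Dirichlet convolution of the constant function 1 with itself gives (1 * 1)(k) = sum_{d | k} 1 = d(k), the number of positive divisors of k.
Since zeta(s) = sum_{k>=1} 1/k^s, we have zeta(s)^2 = sum_{k>=1} d(k)/k^s, so a_k = d(k).
For k = 268: the divisors are 1, 2, 4, 67, 134, 268.
Count = 6.

6


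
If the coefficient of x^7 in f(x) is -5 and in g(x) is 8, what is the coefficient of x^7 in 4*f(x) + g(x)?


Scalar multiplication scales coefficients: 4 * -5 = -20.
Then add the g coefficient: -20 + 8
= -12

-12


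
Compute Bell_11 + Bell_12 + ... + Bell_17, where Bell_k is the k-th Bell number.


Recall Bell_k counts set partitions of a k-set (with Bell_0 = 1 by convention).
Bell_11 through Bell_17: 678570, 4213597, 27644437, 190899322, 1382958545, 10480142147, 82864869804
Sum = 678570 + 4213597 + 27644437 + 190899322 + 1382958545 + 10480142147 + 82864869804 = 94951406422.

94951406422


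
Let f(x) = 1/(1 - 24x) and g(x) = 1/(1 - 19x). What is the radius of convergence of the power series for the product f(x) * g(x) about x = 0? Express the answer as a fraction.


The radius of 1/(1 - 24x) is 1/24 (nearest singularity at x = 1/24), and the radius of 1/(1 - 19x) is 1/19.
The product f(x)*g(x) = 1/((1 - 24x)(1 - 19x)) has singularities at both 1/24 and 1/19, so its radius of convergence is the distance to the nearest one:
min(1/24, 1/19) = 1/24.

1/24


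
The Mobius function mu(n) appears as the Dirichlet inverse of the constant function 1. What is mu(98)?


98 has a squared prime factor, so mu(98) = 0.
Factorization reveals a repeated prime.

0


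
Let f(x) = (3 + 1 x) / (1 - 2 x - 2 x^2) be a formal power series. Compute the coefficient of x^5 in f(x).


Write f(x) = sum_{k>=0} a_k x^k. Multiplying both sides by 1 - 2 x - 2 x^2 gives
(1 - 2 x - 2 x^2) sum_{k>=0} a_k x^k = 3 + 1 x.
Matching coefficients:
 x^0: a_0 = 3
 x^1: a_1 - 2 a_0 = 1  =>  a_1 = 2*3 + 1 = 7
 x^k (k >= 2): a_k = 2 a_{k-1} + 2 a_{k-2}.
Iterating: a_2 = 20, a_3 = 54, a_4 = 148, a_5 = 404.
So the coefficient of x^5 is 404.

404


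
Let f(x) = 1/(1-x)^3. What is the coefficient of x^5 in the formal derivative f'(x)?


Differentiate: d/dx [ 1/(1-x)^r ] = r / (1-x)^(r+1).
Here r = 3, so f'(x) = 3 / (1-x)^4.
The expansion of 1/(1-x)^(r+1) has coefficient of x^n equal to C(n+r, r).
So the coefficient of x^5 in f'(x) is
3 * C(8, 3) = 3 * 56 = 168

168


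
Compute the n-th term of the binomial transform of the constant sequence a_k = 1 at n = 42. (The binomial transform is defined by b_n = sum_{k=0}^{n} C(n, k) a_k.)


With a_k = 1 for all k, b_n = sum_{k=0}^{n} C(n, k) = 2^n by the binomial theorem.
For n = 42: 2^42 = 4398046511104.

4398046511104


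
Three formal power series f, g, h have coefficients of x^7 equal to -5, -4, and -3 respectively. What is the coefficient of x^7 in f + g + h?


Series addition is componentwise:
-5 + -4 + -3
= -12

-12


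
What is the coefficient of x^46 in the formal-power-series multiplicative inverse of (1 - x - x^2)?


Let the inverse be f(x) = sum_{k>=0} a_k x^k. From f(x) * (1 - x - x^2) = 1 and matching coefficients:
 x^0: a_0 = 1.
 x^1: a_1 - a_0 = 0, so a_1 = 1.
 x^k (k >= 2): a_k - a_{k-1} - a_{k-2} = 0, i.e. a_k = a_{k-1} + a_{k-2}.
This is the Fibonacci-type recurrence shifted so that a_0 = a_1 = 1.
Iterating: a_0=1, a_1=1, a_2=2, a_3=3, a_4=5, a_5=8, a_6=13, a_7=21, a_8=34, a_9=55, ...
a_46 = 2971215073.

2971215073


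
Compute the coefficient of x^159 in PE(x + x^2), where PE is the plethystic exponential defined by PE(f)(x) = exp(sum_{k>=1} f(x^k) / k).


With f(x) = x + x^2, the exponent is sum_{k>=1} (x^k + x^(2k)) / k = -ln(1 - x) - ln(1 - x^2). Exponentiating:
PE(x + x^2) = 1 / ((1 - x)(1 - x^2)).
This is the generating function for partitions of n into parts of size 1 or 2. The number of 2's can be any j in 0..79, and the rest are 1's, so
[x^159] = floor(159/2) + 1 = 80.

80


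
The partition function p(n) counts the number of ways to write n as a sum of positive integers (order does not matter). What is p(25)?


Using the generating function prod_{k>=1} 1/(1-x^k), we compute p(25).
By dynamic programming over parts 1 through 25:
p(25) = 1958

1958
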